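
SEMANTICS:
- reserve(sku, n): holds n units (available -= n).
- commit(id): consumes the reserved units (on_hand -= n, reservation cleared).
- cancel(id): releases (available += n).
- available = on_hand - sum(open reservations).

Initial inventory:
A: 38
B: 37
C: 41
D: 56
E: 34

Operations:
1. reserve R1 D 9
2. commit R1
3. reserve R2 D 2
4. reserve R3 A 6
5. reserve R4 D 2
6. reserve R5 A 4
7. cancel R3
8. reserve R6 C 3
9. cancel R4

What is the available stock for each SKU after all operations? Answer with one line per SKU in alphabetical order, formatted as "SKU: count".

Answer: A: 34
B: 37
C: 38
D: 45
E: 34

Derivation:
Step 1: reserve R1 D 9 -> on_hand[A=38 B=37 C=41 D=56 E=34] avail[A=38 B=37 C=41 D=47 E=34] open={R1}
Step 2: commit R1 -> on_hand[A=38 B=37 C=41 D=47 E=34] avail[A=38 B=37 C=41 D=47 E=34] open={}
Step 3: reserve R2 D 2 -> on_hand[A=38 B=37 C=41 D=47 E=34] avail[A=38 B=37 C=41 D=45 E=34] open={R2}
Step 4: reserve R3 A 6 -> on_hand[A=38 B=37 C=41 D=47 E=34] avail[A=32 B=37 C=41 D=45 E=34] open={R2,R3}
Step 5: reserve R4 D 2 -> on_hand[A=38 B=37 C=41 D=47 E=34] avail[A=32 B=37 C=41 D=43 E=34] open={R2,R3,R4}
Step 6: reserve R5 A 4 -> on_hand[A=38 B=37 C=41 D=47 E=34] avail[A=28 B=37 C=41 D=43 E=34] open={R2,R3,R4,R5}
Step 7: cancel R3 -> on_hand[A=38 B=37 C=41 D=47 E=34] avail[A=34 B=37 C=41 D=43 E=34] open={R2,R4,R5}
Step 8: reserve R6 C 3 -> on_hand[A=38 B=37 C=41 D=47 E=34] avail[A=34 B=37 C=38 D=43 E=34] open={R2,R4,R5,R6}
Step 9: cancel R4 -> on_hand[A=38 B=37 C=41 D=47 E=34] avail[A=34 B=37 C=38 D=45 E=34] open={R2,R5,R6}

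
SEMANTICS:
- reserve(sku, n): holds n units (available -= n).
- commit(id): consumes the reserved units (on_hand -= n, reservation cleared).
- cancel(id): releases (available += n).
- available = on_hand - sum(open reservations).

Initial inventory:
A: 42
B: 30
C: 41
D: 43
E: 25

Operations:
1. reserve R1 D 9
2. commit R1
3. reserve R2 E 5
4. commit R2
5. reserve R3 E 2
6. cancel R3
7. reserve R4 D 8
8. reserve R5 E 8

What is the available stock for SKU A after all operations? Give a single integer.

Step 1: reserve R1 D 9 -> on_hand[A=42 B=30 C=41 D=43 E=25] avail[A=42 B=30 C=41 D=34 E=25] open={R1}
Step 2: commit R1 -> on_hand[A=42 B=30 C=41 D=34 E=25] avail[A=42 B=30 C=41 D=34 E=25] open={}
Step 3: reserve R2 E 5 -> on_hand[A=42 B=30 C=41 D=34 E=25] avail[A=42 B=30 C=41 D=34 E=20] open={R2}
Step 4: commit R2 -> on_hand[A=42 B=30 C=41 D=34 E=20] avail[A=42 B=30 C=41 D=34 E=20] open={}
Step 5: reserve R3 E 2 -> on_hand[A=42 B=30 C=41 D=34 E=20] avail[A=42 B=30 C=41 D=34 E=18] open={R3}
Step 6: cancel R3 -> on_hand[A=42 B=30 C=41 D=34 E=20] avail[A=42 B=30 C=41 D=34 E=20] open={}
Step 7: reserve R4 D 8 -> on_hand[A=42 B=30 C=41 D=34 E=20] avail[A=42 B=30 C=41 D=26 E=20] open={R4}
Step 8: reserve R5 E 8 -> on_hand[A=42 B=30 C=41 D=34 E=20] avail[A=42 B=30 C=41 D=26 E=12] open={R4,R5}
Final available[A] = 42

Answer: 42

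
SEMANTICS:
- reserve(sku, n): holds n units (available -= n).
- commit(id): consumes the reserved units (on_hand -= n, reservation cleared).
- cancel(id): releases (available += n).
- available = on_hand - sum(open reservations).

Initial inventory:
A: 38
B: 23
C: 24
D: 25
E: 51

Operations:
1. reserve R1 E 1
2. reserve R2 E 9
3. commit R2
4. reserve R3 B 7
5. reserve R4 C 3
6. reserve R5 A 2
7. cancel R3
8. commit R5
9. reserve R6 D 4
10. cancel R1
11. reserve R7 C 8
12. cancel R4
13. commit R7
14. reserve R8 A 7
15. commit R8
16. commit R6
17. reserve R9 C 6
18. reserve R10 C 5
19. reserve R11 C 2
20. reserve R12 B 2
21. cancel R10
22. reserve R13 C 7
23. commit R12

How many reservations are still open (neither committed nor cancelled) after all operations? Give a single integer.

Answer: 3

Derivation:
Step 1: reserve R1 E 1 -> on_hand[A=38 B=23 C=24 D=25 E=51] avail[A=38 B=23 C=24 D=25 E=50] open={R1}
Step 2: reserve R2 E 9 -> on_hand[A=38 B=23 C=24 D=25 E=51] avail[A=38 B=23 C=24 D=25 E=41] open={R1,R2}
Step 3: commit R2 -> on_hand[A=38 B=23 C=24 D=25 E=42] avail[A=38 B=23 C=24 D=25 E=41] open={R1}
Step 4: reserve R3 B 7 -> on_hand[A=38 B=23 C=24 D=25 E=42] avail[A=38 B=16 C=24 D=25 E=41] open={R1,R3}
Step 5: reserve R4 C 3 -> on_hand[A=38 B=23 C=24 D=25 E=42] avail[A=38 B=16 C=21 D=25 E=41] open={R1,R3,R4}
Step 6: reserve R5 A 2 -> on_hand[A=38 B=23 C=24 D=25 E=42] avail[A=36 B=16 C=21 D=25 E=41] open={R1,R3,R4,R5}
Step 7: cancel R3 -> on_hand[A=38 B=23 C=24 D=25 E=42] avail[A=36 B=23 C=21 D=25 E=41] open={R1,R4,R5}
Step 8: commit R5 -> on_hand[A=36 B=23 C=24 D=25 E=42] avail[A=36 B=23 C=21 D=25 E=41] open={R1,R4}
Step 9: reserve R6 D 4 -> on_hand[A=36 B=23 C=24 D=25 E=42] avail[A=36 B=23 C=21 D=21 E=41] open={R1,R4,R6}
Step 10: cancel R1 -> on_hand[A=36 B=23 C=24 D=25 E=42] avail[A=36 B=23 C=21 D=21 E=42] open={R4,R6}
Step 11: reserve R7 C 8 -> on_hand[A=36 B=23 C=24 D=25 E=42] avail[A=36 B=23 C=13 D=21 E=42] open={R4,R6,R7}
Step 12: cancel R4 -> on_hand[A=36 B=23 C=24 D=25 E=42] avail[A=36 B=23 C=16 D=21 E=42] open={R6,R7}
Step 13: commit R7 -> on_hand[A=36 B=23 C=16 D=25 E=42] avail[A=36 B=23 C=16 D=21 E=42] open={R6}
Step 14: reserve R8 A 7 -> on_hand[A=36 B=23 C=16 D=25 E=42] avail[A=29 B=23 C=16 D=21 E=42] open={R6,R8}
Step 15: commit R8 -> on_hand[A=29 B=23 C=16 D=25 E=42] avail[A=29 B=23 C=16 D=21 E=42] open={R6}
Step 16: commit R6 -> on_hand[A=29 B=23 C=16 D=21 E=42] avail[A=29 B=23 C=16 D=21 E=42] open={}
Step 17: reserve R9 C 6 -> on_hand[A=29 B=23 C=16 D=21 E=42] avail[A=29 B=23 C=10 D=21 E=42] open={R9}
Step 18: reserve R10 C 5 -> on_hand[A=29 B=23 C=16 D=21 E=42] avail[A=29 B=23 C=5 D=21 E=42] open={R10,R9}
Step 19: reserve R11 C 2 -> on_hand[A=29 B=23 C=16 D=21 E=42] avail[A=29 B=23 C=3 D=21 E=42] open={R10,R11,R9}
Step 20: reserve R12 B 2 -> on_hand[A=29 B=23 C=16 D=21 E=42] avail[A=29 B=21 C=3 D=21 E=42] open={R10,R11,R12,R9}
Step 21: cancel R10 -> on_hand[A=29 B=23 C=16 D=21 E=42] avail[A=29 B=21 C=8 D=21 E=42] open={R11,R12,R9}
Step 22: reserve R13 C 7 -> on_hand[A=29 B=23 C=16 D=21 E=42] avail[A=29 B=21 C=1 D=21 E=42] open={R11,R12,R13,R9}
Step 23: commit R12 -> on_hand[A=29 B=21 C=16 D=21 E=42] avail[A=29 B=21 C=1 D=21 E=42] open={R11,R13,R9}
Open reservations: ['R11', 'R13', 'R9'] -> 3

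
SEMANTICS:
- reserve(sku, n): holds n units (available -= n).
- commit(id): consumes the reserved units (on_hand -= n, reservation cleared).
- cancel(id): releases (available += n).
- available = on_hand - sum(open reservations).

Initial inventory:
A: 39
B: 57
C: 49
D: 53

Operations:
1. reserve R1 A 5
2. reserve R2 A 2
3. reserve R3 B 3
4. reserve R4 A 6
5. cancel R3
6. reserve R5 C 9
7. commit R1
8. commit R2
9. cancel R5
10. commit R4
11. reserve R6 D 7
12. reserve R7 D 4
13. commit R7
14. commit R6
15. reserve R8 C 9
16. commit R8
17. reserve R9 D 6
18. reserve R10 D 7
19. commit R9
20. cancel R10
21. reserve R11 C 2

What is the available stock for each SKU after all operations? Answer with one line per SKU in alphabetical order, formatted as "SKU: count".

Answer: A: 26
B: 57
C: 38
D: 36

Derivation:
Step 1: reserve R1 A 5 -> on_hand[A=39 B=57 C=49 D=53] avail[A=34 B=57 C=49 D=53] open={R1}
Step 2: reserve R2 A 2 -> on_hand[A=39 B=57 C=49 D=53] avail[A=32 B=57 C=49 D=53] open={R1,R2}
Step 3: reserve R3 B 3 -> on_hand[A=39 B=57 C=49 D=53] avail[A=32 B=54 C=49 D=53] open={R1,R2,R3}
Step 4: reserve R4 A 6 -> on_hand[A=39 B=57 C=49 D=53] avail[A=26 B=54 C=49 D=53] open={R1,R2,R3,R4}
Step 5: cancel R3 -> on_hand[A=39 B=57 C=49 D=53] avail[A=26 B=57 C=49 D=53] open={R1,R2,R4}
Step 6: reserve R5 C 9 -> on_hand[A=39 B=57 C=49 D=53] avail[A=26 B=57 C=40 D=53] open={R1,R2,R4,R5}
Step 7: commit R1 -> on_hand[A=34 B=57 C=49 D=53] avail[A=26 B=57 C=40 D=53] open={R2,R4,R5}
Step 8: commit R2 -> on_hand[A=32 B=57 C=49 D=53] avail[A=26 B=57 C=40 D=53] open={R4,R5}
Step 9: cancel R5 -> on_hand[A=32 B=57 C=49 D=53] avail[A=26 B=57 C=49 D=53] open={R4}
Step 10: commit R4 -> on_hand[A=26 B=57 C=49 D=53] avail[A=26 B=57 C=49 D=53] open={}
Step 11: reserve R6 D 7 -> on_hand[A=26 B=57 C=49 D=53] avail[A=26 B=57 C=49 D=46] open={R6}
Step 12: reserve R7 D 4 -> on_hand[A=26 B=57 C=49 D=53] avail[A=26 B=57 C=49 D=42] open={R6,R7}
Step 13: commit R7 -> on_hand[A=26 B=57 C=49 D=49] avail[A=26 B=57 C=49 D=42] open={R6}
Step 14: commit R6 -> on_hand[A=26 B=57 C=49 D=42] avail[A=26 B=57 C=49 D=42] open={}
Step 15: reserve R8 C 9 -> on_hand[A=26 B=57 C=49 D=42] avail[A=26 B=57 C=40 D=42] open={R8}
Step 16: commit R8 -> on_hand[A=26 B=57 C=40 D=42] avail[A=26 B=57 C=40 D=42] open={}
Step 17: reserve R9 D 6 -> on_hand[A=26 B=57 C=40 D=42] avail[A=26 B=57 C=40 D=36] open={R9}
Step 18: reserve R10 D 7 -> on_hand[A=26 B=57 C=40 D=42] avail[A=26 B=57 C=40 D=29] open={R10,R9}
Step 19: commit R9 -> on_hand[A=26 B=57 C=40 D=36] avail[A=26 B=57 C=40 D=29] open={R10}
Step 20: cancel R10 -> on_hand[A=26 B=57 C=40 D=36] avail[A=26 B=57 C=40 D=36] open={}
Step 21: reserve R11 C 2 -> on_hand[A=26 B=57 C=40 D=36] avail[A=26 B=57 C=38 D=36] open={R11}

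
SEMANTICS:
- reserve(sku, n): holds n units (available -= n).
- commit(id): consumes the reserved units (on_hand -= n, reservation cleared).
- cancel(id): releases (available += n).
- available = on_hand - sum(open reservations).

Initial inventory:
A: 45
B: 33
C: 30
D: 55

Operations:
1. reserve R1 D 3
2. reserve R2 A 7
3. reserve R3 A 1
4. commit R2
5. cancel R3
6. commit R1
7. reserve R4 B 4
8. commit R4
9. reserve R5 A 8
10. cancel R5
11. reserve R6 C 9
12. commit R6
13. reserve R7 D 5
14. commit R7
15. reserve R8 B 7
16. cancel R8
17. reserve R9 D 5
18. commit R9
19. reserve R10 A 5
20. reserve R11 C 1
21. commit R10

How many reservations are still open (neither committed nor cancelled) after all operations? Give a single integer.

Answer: 1

Derivation:
Step 1: reserve R1 D 3 -> on_hand[A=45 B=33 C=30 D=55] avail[A=45 B=33 C=30 D=52] open={R1}
Step 2: reserve R2 A 7 -> on_hand[A=45 B=33 C=30 D=55] avail[A=38 B=33 C=30 D=52] open={R1,R2}
Step 3: reserve R3 A 1 -> on_hand[A=45 B=33 C=30 D=55] avail[A=37 B=33 C=30 D=52] open={R1,R2,R3}
Step 4: commit R2 -> on_hand[A=38 B=33 C=30 D=55] avail[A=37 B=33 C=30 D=52] open={R1,R3}
Step 5: cancel R3 -> on_hand[A=38 B=33 C=30 D=55] avail[A=38 B=33 C=30 D=52] open={R1}
Step 6: commit R1 -> on_hand[A=38 B=33 C=30 D=52] avail[A=38 B=33 C=30 D=52] open={}
Step 7: reserve R4 B 4 -> on_hand[A=38 B=33 C=30 D=52] avail[A=38 B=29 C=30 D=52] open={R4}
Step 8: commit R4 -> on_hand[A=38 B=29 C=30 D=52] avail[A=38 B=29 C=30 D=52] open={}
Step 9: reserve R5 A 8 -> on_hand[A=38 B=29 C=30 D=52] avail[A=30 B=29 C=30 D=52] open={R5}
Step 10: cancel R5 -> on_hand[A=38 B=29 C=30 D=52] avail[A=38 B=29 C=30 D=52] open={}
Step 11: reserve R6 C 9 -> on_hand[A=38 B=29 C=30 D=52] avail[A=38 B=29 C=21 D=52] open={R6}
Step 12: commit R6 -> on_hand[A=38 B=29 C=21 D=52] avail[A=38 B=29 C=21 D=52] open={}
Step 13: reserve R7 D 5 -> on_hand[A=38 B=29 C=21 D=52] avail[A=38 B=29 C=21 D=47] open={R7}
Step 14: commit R7 -> on_hand[A=38 B=29 C=21 D=47] avail[A=38 B=29 C=21 D=47] open={}
Step 15: reserve R8 B 7 -> on_hand[A=38 B=29 C=21 D=47] avail[A=38 B=22 C=21 D=47] open={R8}
Step 16: cancel R8 -> on_hand[A=38 B=29 C=21 D=47] avail[A=38 B=29 C=21 D=47] open={}
Step 17: reserve R9 D 5 -> on_hand[A=38 B=29 C=21 D=47] avail[A=38 B=29 C=21 D=42] open={R9}
Step 18: commit R9 -> on_hand[A=38 B=29 C=21 D=42] avail[A=38 B=29 C=21 D=42] open={}
Step 19: reserve R10 A 5 -> on_hand[A=38 B=29 C=21 D=42] avail[A=33 B=29 C=21 D=42] open={R10}
Step 20: reserve R11 C 1 -> on_hand[A=38 B=29 C=21 D=42] avail[A=33 B=29 C=20 D=42] open={R10,R11}
Step 21: commit R10 -> on_hand[A=33 B=29 C=21 D=42] avail[A=33 B=29 C=20 D=42] open={R11}
Open reservations: ['R11'] -> 1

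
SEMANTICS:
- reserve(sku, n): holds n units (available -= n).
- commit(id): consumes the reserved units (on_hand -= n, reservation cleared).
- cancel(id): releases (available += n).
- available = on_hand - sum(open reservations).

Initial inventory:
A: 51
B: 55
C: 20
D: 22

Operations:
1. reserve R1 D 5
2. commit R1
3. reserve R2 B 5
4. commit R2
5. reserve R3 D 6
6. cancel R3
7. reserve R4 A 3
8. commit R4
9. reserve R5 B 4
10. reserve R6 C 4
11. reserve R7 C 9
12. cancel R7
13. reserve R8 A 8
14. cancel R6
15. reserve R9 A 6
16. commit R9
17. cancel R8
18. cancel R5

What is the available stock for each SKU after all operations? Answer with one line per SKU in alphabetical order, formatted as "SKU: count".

Step 1: reserve R1 D 5 -> on_hand[A=51 B=55 C=20 D=22] avail[A=51 B=55 C=20 D=17] open={R1}
Step 2: commit R1 -> on_hand[A=51 B=55 C=20 D=17] avail[A=51 B=55 C=20 D=17] open={}
Step 3: reserve R2 B 5 -> on_hand[A=51 B=55 C=20 D=17] avail[A=51 B=50 C=20 D=17] open={R2}
Step 4: commit R2 -> on_hand[A=51 B=50 C=20 D=17] avail[A=51 B=50 C=20 D=17] open={}
Step 5: reserve R3 D 6 -> on_hand[A=51 B=50 C=20 D=17] avail[A=51 B=50 C=20 D=11] open={R3}
Step 6: cancel R3 -> on_hand[A=51 B=50 C=20 D=17] avail[A=51 B=50 C=20 D=17] open={}
Step 7: reserve R4 A 3 -> on_hand[A=51 B=50 C=20 D=17] avail[A=48 B=50 C=20 D=17] open={R4}
Step 8: commit R4 -> on_hand[A=48 B=50 C=20 D=17] avail[A=48 B=50 C=20 D=17] open={}
Step 9: reserve R5 B 4 -> on_hand[A=48 B=50 C=20 D=17] avail[A=48 B=46 C=20 D=17] open={R5}
Step 10: reserve R6 C 4 -> on_hand[A=48 B=50 C=20 D=17] avail[A=48 B=46 C=16 D=17] open={R5,R6}
Step 11: reserve R7 C 9 -> on_hand[A=48 B=50 C=20 D=17] avail[A=48 B=46 C=7 D=17] open={R5,R6,R7}
Step 12: cancel R7 -> on_hand[A=48 B=50 C=20 D=17] avail[A=48 B=46 C=16 D=17] open={R5,R6}
Step 13: reserve R8 A 8 -> on_hand[A=48 B=50 C=20 D=17] avail[A=40 B=46 C=16 D=17] open={R5,R6,R8}
Step 14: cancel R6 -> on_hand[A=48 B=50 C=20 D=17] avail[A=40 B=46 C=20 D=17] open={R5,R8}
Step 15: reserve R9 A 6 -> on_hand[A=48 B=50 C=20 D=17] avail[A=34 B=46 C=20 D=17] open={R5,R8,R9}
Step 16: commit R9 -> on_hand[A=42 B=50 C=20 D=17] avail[A=34 B=46 C=20 D=17] open={R5,R8}
Step 17: cancel R8 -> on_hand[A=42 B=50 C=20 D=17] avail[A=42 B=46 C=20 D=17] open={R5}
Step 18: cancel R5 -> on_hand[A=42 B=50 C=20 D=17] avail[A=42 B=50 C=20 D=17] open={}

Answer: A: 42
B: 50
C: 20
D: 17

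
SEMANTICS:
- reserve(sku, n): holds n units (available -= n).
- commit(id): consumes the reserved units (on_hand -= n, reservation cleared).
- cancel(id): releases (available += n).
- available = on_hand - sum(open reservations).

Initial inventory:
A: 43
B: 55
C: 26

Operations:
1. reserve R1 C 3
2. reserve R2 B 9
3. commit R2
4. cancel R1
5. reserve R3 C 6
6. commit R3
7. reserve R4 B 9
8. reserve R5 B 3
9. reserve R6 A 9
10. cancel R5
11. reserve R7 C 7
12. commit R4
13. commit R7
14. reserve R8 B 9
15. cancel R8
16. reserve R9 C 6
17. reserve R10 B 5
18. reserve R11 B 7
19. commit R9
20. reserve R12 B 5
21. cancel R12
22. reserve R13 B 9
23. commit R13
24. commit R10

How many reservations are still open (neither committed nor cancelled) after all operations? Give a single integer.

Answer: 2

Derivation:
Step 1: reserve R1 C 3 -> on_hand[A=43 B=55 C=26] avail[A=43 B=55 C=23] open={R1}
Step 2: reserve R2 B 9 -> on_hand[A=43 B=55 C=26] avail[A=43 B=46 C=23] open={R1,R2}
Step 3: commit R2 -> on_hand[A=43 B=46 C=26] avail[A=43 B=46 C=23] open={R1}
Step 4: cancel R1 -> on_hand[A=43 B=46 C=26] avail[A=43 B=46 C=26] open={}
Step 5: reserve R3 C 6 -> on_hand[A=43 B=46 C=26] avail[A=43 B=46 C=20] open={R3}
Step 6: commit R3 -> on_hand[A=43 B=46 C=20] avail[A=43 B=46 C=20] open={}
Step 7: reserve R4 B 9 -> on_hand[A=43 B=46 C=20] avail[A=43 B=37 C=20] open={R4}
Step 8: reserve R5 B 3 -> on_hand[A=43 B=46 C=20] avail[A=43 B=34 C=20] open={R4,R5}
Step 9: reserve R6 A 9 -> on_hand[A=43 B=46 C=20] avail[A=34 B=34 C=20] open={R4,R5,R6}
Step 10: cancel R5 -> on_hand[A=43 B=46 C=20] avail[A=34 B=37 C=20] open={R4,R6}
Step 11: reserve R7 C 7 -> on_hand[A=43 B=46 C=20] avail[A=34 B=37 C=13] open={R4,R6,R7}
Step 12: commit R4 -> on_hand[A=43 B=37 C=20] avail[A=34 B=37 C=13] open={R6,R7}
Step 13: commit R7 -> on_hand[A=43 B=37 C=13] avail[A=34 B=37 C=13] open={R6}
Step 14: reserve R8 B 9 -> on_hand[A=43 B=37 C=13] avail[A=34 B=28 C=13] open={R6,R8}
Step 15: cancel R8 -> on_hand[A=43 B=37 C=13] avail[A=34 B=37 C=13] open={R6}
Step 16: reserve R9 C 6 -> on_hand[A=43 B=37 C=13] avail[A=34 B=37 C=7] open={R6,R9}
Step 17: reserve R10 B 5 -> on_hand[A=43 B=37 C=13] avail[A=34 B=32 C=7] open={R10,R6,R9}
Step 18: reserve R11 B 7 -> on_hand[A=43 B=37 C=13] avail[A=34 B=25 C=7] open={R10,R11,R6,R9}
Step 19: commit R9 -> on_hand[A=43 B=37 C=7] avail[A=34 B=25 C=7] open={R10,R11,R6}
Step 20: reserve R12 B 5 -> on_hand[A=43 B=37 C=7] avail[A=34 B=20 C=7] open={R10,R11,R12,R6}
Step 21: cancel R12 -> on_hand[A=43 B=37 C=7] avail[A=34 B=25 C=7] open={R10,R11,R6}
Step 22: reserve R13 B 9 -> on_hand[A=43 B=37 C=7] avail[A=34 B=16 C=7] open={R10,R11,R13,R6}
Step 23: commit R13 -> on_hand[A=43 B=28 C=7] avail[A=34 B=16 C=7] open={R10,R11,R6}
Step 24: commit R10 -> on_hand[A=43 B=23 C=7] avail[A=34 B=16 C=7] open={R11,R6}
Open reservations: ['R11', 'R6'] -> 2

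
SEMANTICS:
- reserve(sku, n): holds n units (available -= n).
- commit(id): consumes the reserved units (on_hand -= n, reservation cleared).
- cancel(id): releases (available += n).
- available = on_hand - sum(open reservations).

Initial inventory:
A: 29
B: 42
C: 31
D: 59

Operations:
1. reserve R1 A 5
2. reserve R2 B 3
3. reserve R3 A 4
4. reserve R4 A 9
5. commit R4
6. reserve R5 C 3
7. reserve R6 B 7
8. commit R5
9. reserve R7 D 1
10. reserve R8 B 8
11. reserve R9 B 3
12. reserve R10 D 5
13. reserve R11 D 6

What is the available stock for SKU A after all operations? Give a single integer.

Answer: 11

Derivation:
Step 1: reserve R1 A 5 -> on_hand[A=29 B=42 C=31 D=59] avail[A=24 B=42 C=31 D=59] open={R1}
Step 2: reserve R2 B 3 -> on_hand[A=29 B=42 C=31 D=59] avail[A=24 B=39 C=31 D=59] open={R1,R2}
Step 3: reserve R3 A 4 -> on_hand[A=29 B=42 C=31 D=59] avail[A=20 B=39 C=31 D=59] open={R1,R2,R3}
Step 4: reserve R4 A 9 -> on_hand[A=29 B=42 C=31 D=59] avail[A=11 B=39 C=31 D=59] open={R1,R2,R3,R4}
Step 5: commit R4 -> on_hand[A=20 B=42 C=31 D=59] avail[A=11 B=39 C=31 D=59] open={R1,R2,R3}
Step 6: reserve R5 C 3 -> on_hand[A=20 B=42 C=31 D=59] avail[A=11 B=39 C=28 D=59] open={R1,R2,R3,R5}
Step 7: reserve R6 B 7 -> on_hand[A=20 B=42 C=31 D=59] avail[A=11 B=32 C=28 D=59] open={R1,R2,R3,R5,R6}
Step 8: commit R5 -> on_hand[A=20 B=42 C=28 D=59] avail[A=11 B=32 C=28 D=59] open={R1,R2,R3,R6}
Step 9: reserve R7 D 1 -> on_hand[A=20 B=42 C=28 D=59] avail[A=11 B=32 C=28 D=58] open={R1,R2,R3,R6,R7}
Step 10: reserve R8 B 8 -> on_hand[A=20 B=42 C=28 D=59] avail[A=11 B=24 C=28 D=58] open={R1,R2,R3,R6,R7,R8}
Step 11: reserve R9 B 3 -> on_hand[A=20 B=42 C=28 D=59] avail[A=11 B=21 C=28 D=58] open={R1,R2,R3,R6,R7,R8,R9}
Step 12: reserve R10 D 5 -> on_hand[A=20 B=42 C=28 D=59] avail[A=11 B=21 C=28 D=53] open={R1,R10,R2,R3,R6,R7,R8,R9}
Step 13: reserve R11 D 6 -> on_hand[A=20 B=42 C=28 D=59] avail[A=11 B=21 C=28 D=47] open={R1,R10,R11,R2,R3,R6,R7,R8,R9}
Final available[A] = 11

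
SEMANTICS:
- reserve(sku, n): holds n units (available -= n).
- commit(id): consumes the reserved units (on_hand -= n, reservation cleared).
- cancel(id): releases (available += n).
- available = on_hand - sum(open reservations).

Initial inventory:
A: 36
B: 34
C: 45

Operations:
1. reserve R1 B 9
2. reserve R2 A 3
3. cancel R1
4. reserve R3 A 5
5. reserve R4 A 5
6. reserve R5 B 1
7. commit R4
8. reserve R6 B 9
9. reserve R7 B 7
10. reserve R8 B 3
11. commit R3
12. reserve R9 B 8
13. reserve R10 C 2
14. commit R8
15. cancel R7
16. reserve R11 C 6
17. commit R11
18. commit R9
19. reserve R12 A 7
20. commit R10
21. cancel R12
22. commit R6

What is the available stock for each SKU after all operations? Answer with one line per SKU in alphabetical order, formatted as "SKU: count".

Step 1: reserve R1 B 9 -> on_hand[A=36 B=34 C=45] avail[A=36 B=25 C=45] open={R1}
Step 2: reserve R2 A 3 -> on_hand[A=36 B=34 C=45] avail[A=33 B=25 C=45] open={R1,R2}
Step 3: cancel R1 -> on_hand[A=36 B=34 C=45] avail[A=33 B=34 C=45] open={R2}
Step 4: reserve R3 A 5 -> on_hand[A=36 B=34 C=45] avail[A=28 B=34 C=45] open={R2,R3}
Step 5: reserve R4 A 5 -> on_hand[A=36 B=34 C=45] avail[A=23 B=34 C=45] open={R2,R3,R4}
Step 6: reserve R5 B 1 -> on_hand[A=36 B=34 C=45] avail[A=23 B=33 C=45] open={R2,R3,R4,R5}
Step 7: commit R4 -> on_hand[A=31 B=34 C=45] avail[A=23 B=33 C=45] open={R2,R3,R5}
Step 8: reserve R6 B 9 -> on_hand[A=31 B=34 C=45] avail[A=23 B=24 C=45] open={R2,R3,R5,R6}
Step 9: reserve R7 B 7 -> on_hand[A=31 B=34 C=45] avail[A=23 B=17 C=45] open={R2,R3,R5,R6,R7}
Step 10: reserve R8 B 3 -> on_hand[A=31 B=34 C=45] avail[A=23 B=14 C=45] open={R2,R3,R5,R6,R7,R8}
Step 11: commit R3 -> on_hand[A=26 B=34 C=45] avail[A=23 B=14 C=45] open={R2,R5,R6,R7,R8}
Step 12: reserve R9 B 8 -> on_hand[A=26 B=34 C=45] avail[A=23 B=6 C=45] open={R2,R5,R6,R7,R8,R9}
Step 13: reserve R10 C 2 -> on_hand[A=26 B=34 C=45] avail[A=23 B=6 C=43] open={R10,R2,R5,R6,R7,R8,R9}
Step 14: commit R8 -> on_hand[A=26 B=31 C=45] avail[A=23 B=6 C=43] open={R10,R2,R5,R6,R7,R9}
Step 15: cancel R7 -> on_hand[A=26 B=31 C=45] avail[A=23 B=13 C=43] open={R10,R2,R5,R6,R9}
Step 16: reserve R11 C 6 -> on_hand[A=26 B=31 C=45] avail[A=23 B=13 C=37] open={R10,R11,R2,R5,R6,R9}
Step 17: commit R11 -> on_hand[A=26 B=31 C=39] avail[A=23 B=13 C=37] open={R10,R2,R5,R6,R9}
Step 18: commit R9 -> on_hand[A=26 B=23 C=39] avail[A=23 B=13 C=37] open={R10,R2,R5,R6}
Step 19: reserve R12 A 7 -> on_hand[A=26 B=23 C=39] avail[A=16 B=13 C=37] open={R10,R12,R2,R5,R6}
Step 20: commit R10 -> on_hand[A=26 B=23 C=37] avail[A=16 B=13 C=37] open={R12,R2,R5,R6}
Step 21: cancel R12 -> on_hand[A=26 B=23 C=37] avail[A=23 B=13 C=37] open={R2,R5,R6}
Step 22: commit R6 -> on_hand[A=26 B=14 C=37] avail[A=23 B=13 C=37] open={R2,R5}

Answer: A: 23
B: 13
C: 37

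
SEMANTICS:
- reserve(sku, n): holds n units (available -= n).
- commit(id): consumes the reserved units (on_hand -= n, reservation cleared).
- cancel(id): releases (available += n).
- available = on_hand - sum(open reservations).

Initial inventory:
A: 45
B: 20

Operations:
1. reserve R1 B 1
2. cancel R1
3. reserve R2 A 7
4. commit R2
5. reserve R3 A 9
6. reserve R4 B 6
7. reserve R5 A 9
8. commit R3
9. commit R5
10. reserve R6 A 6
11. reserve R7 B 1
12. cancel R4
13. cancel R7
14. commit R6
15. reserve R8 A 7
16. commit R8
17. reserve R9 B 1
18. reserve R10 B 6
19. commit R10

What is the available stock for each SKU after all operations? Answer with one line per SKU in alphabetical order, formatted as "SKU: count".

Answer: A: 7
B: 13

Derivation:
Step 1: reserve R1 B 1 -> on_hand[A=45 B=20] avail[A=45 B=19] open={R1}
Step 2: cancel R1 -> on_hand[A=45 B=20] avail[A=45 B=20] open={}
Step 3: reserve R2 A 7 -> on_hand[A=45 B=20] avail[A=38 B=20] open={R2}
Step 4: commit R2 -> on_hand[A=38 B=20] avail[A=38 B=20] open={}
Step 5: reserve R3 A 9 -> on_hand[A=38 B=20] avail[A=29 B=20] open={R3}
Step 6: reserve R4 B 6 -> on_hand[A=38 B=20] avail[A=29 B=14] open={R3,R4}
Step 7: reserve R5 A 9 -> on_hand[A=38 B=20] avail[A=20 B=14] open={R3,R4,R5}
Step 8: commit R3 -> on_hand[A=29 B=20] avail[A=20 B=14] open={R4,R5}
Step 9: commit R5 -> on_hand[A=20 B=20] avail[A=20 B=14] open={R4}
Step 10: reserve R6 A 6 -> on_hand[A=20 B=20] avail[A=14 B=14] open={R4,R6}
Step 11: reserve R7 B 1 -> on_hand[A=20 B=20] avail[A=14 B=13] open={R4,R6,R7}
Step 12: cancel R4 -> on_hand[A=20 B=20] avail[A=14 B=19] open={R6,R7}
Step 13: cancel R7 -> on_hand[A=20 B=20] avail[A=14 B=20] open={R6}
Step 14: commit R6 -> on_hand[A=14 B=20] avail[A=14 B=20] open={}
Step 15: reserve R8 A 7 -> on_hand[A=14 B=20] avail[A=7 B=20] open={R8}
Step 16: commit R8 -> on_hand[A=7 B=20] avail[A=7 B=20] open={}
Step 17: reserve R9 B 1 -> on_hand[A=7 B=20] avail[A=7 B=19] open={R9}
Step 18: reserve R10 B 6 -> on_hand[A=7 B=20] avail[A=7 B=13] open={R10,R9}
Step 19: commit R10 -> on_hand[A=7 B=14] avail[A=7 B=13] open={R9}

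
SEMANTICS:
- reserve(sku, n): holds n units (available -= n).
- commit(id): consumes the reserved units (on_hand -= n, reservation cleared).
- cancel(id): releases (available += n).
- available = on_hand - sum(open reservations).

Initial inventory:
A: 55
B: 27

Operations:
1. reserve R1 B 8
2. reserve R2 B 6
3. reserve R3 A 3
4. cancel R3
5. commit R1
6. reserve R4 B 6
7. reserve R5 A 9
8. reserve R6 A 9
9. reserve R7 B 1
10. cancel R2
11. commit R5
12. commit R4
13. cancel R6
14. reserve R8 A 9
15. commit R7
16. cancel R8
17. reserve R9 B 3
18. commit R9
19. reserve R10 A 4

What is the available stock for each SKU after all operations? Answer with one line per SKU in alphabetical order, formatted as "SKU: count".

Step 1: reserve R1 B 8 -> on_hand[A=55 B=27] avail[A=55 B=19] open={R1}
Step 2: reserve R2 B 6 -> on_hand[A=55 B=27] avail[A=55 B=13] open={R1,R2}
Step 3: reserve R3 A 3 -> on_hand[A=55 B=27] avail[A=52 B=13] open={R1,R2,R3}
Step 4: cancel R3 -> on_hand[A=55 B=27] avail[A=55 B=13] open={R1,R2}
Step 5: commit R1 -> on_hand[A=55 B=19] avail[A=55 B=13] open={R2}
Step 6: reserve R4 B 6 -> on_hand[A=55 B=19] avail[A=55 B=7] open={R2,R4}
Step 7: reserve R5 A 9 -> on_hand[A=55 B=19] avail[A=46 B=7] open={R2,R4,R5}
Step 8: reserve R6 A 9 -> on_hand[A=55 B=19] avail[A=37 B=7] open={R2,R4,R5,R6}
Step 9: reserve R7 B 1 -> on_hand[A=55 B=19] avail[A=37 B=6] open={R2,R4,R5,R6,R7}
Step 10: cancel R2 -> on_hand[A=55 B=19] avail[A=37 B=12] open={R4,R5,R6,R7}
Step 11: commit R5 -> on_hand[A=46 B=19] avail[A=37 B=12] open={R4,R6,R7}
Step 12: commit R4 -> on_hand[A=46 B=13] avail[A=37 B=12] open={R6,R7}
Step 13: cancel R6 -> on_hand[A=46 B=13] avail[A=46 B=12] open={R7}
Step 14: reserve R8 A 9 -> on_hand[A=46 B=13] avail[A=37 B=12] open={R7,R8}
Step 15: commit R7 -> on_hand[A=46 B=12] avail[A=37 B=12] open={R8}
Step 16: cancel R8 -> on_hand[A=46 B=12] avail[A=46 B=12] open={}
Step 17: reserve R9 B 3 -> on_hand[A=46 B=12] avail[A=46 B=9] open={R9}
Step 18: commit R9 -> on_hand[A=46 B=9] avail[A=46 B=9] open={}
Step 19: reserve R10 A 4 -> on_hand[A=46 B=9] avail[A=42 B=9] open={R10}

Answer: A: 42
B: 9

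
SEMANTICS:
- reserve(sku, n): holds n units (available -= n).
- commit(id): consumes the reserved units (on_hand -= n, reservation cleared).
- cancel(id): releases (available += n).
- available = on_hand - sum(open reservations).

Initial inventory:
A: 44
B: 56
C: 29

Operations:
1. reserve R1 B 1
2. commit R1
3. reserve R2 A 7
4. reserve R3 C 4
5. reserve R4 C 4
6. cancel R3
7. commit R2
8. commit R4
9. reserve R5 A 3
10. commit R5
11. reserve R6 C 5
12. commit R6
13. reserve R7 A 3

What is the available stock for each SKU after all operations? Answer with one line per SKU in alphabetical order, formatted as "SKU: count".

Step 1: reserve R1 B 1 -> on_hand[A=44 B=56 C=29] avail[A=44 B=55 C=29] open={R1}
Step 2: commit R1 -> on_hand[A=44 B=55 C=29] avail[A=44 B=55 C=29] open={}
Step 3: reserve R2 A 7 -> on_hand[A=44 B=55 C=29] avail[A=37 B=55 C=29] open={R2}
Step 4: reserve R3 C 4 -> on_hand[A=44 B=55 C=29] avail[A=37 B=55 C=25] open={R2,R3}
Step 5: reserve R4 C 4 -> on_hand[A=44 B=55 C=29] avail[A=37 B=55 C=21] open={R2,R3,R4}
Step 6: cancel R3 -> on_hand[A=44 B=55 C=29] avail[A=37 B=55 C=25] open={R2,R4}
Step 7: commit R2 -> on_hand[A=37 B=55 C=29] avail[A=37 B=55 C=25] open={R4}
Step 8: commit R4 -> on_hand[A=37 B=55 C=25] avail[A=37 B=55 C=25] open={}
Step 9: reserve R5 A 3 -> on_hand[A=37 B=55 C=25] avail[A=34 B=55 C=25] open={R5}
Step 10: commit R5 -> on_hand[A=34 B=55 C=25] avail[A=34 B=55 C=25] open={}
Step 11: reserve R6 C 5 -> on_hand[A=34 B=55 C=25] avail[A=34 B=55 C=20] open={R6}
Step 12: commit R6 -> on_hand[A=34 B=55 C=20] avail[A=34 B=55 C=20] open={}
Step 13: reserve R7 A 3 -> on_hand[A=34 B=55 C=20] avail[A=31 B=55 C=20] open={R7}

Answer: A: 31
B: 55
C: 20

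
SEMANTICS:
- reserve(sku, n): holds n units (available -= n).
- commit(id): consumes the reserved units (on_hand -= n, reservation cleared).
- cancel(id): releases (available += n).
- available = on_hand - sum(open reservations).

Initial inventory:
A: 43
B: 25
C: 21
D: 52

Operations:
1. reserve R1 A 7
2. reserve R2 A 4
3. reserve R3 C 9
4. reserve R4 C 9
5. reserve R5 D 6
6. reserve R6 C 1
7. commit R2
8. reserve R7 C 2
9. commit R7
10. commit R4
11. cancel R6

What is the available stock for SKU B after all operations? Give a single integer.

Step 1: reserve R1 A 7 -> on_hand[A=43 B=25 C=21 D=52] avail[A=36 B=25 C=21 D=52] open={R1}
Step 2: reserve R2 A 4 -> on_hand[A=43 B=25 C=21 D=52] avail[A=32 B=25 C=21 D=52] open={R1,R2}
Step 3: reserve R3 C 9 -> on_hand[A=43 B=25 C=21 D=52] avail[A=32 B=25 C=12 D=52] open={R1,R2,R3}
Step 4: reserve R4 C 9 -> on_hand[A=43 B=25 C=21 D=52] avail[A=32 B=25 C=3 D=52] open={R1,R2,R3,R4}
Step 5: reserve R5 D 6 -> on_hand[A=43 B=25 C=21 D=52] avail[A=32 B=25 C=3 D=46] open={R1,R2,R3,R4,R5}
Step 6: reserve R6 C 1 -> on_hand[A=43 B=25 C=21 D=52] avail[A=32 B=25 C=2 D=46] open={R1,R2,R3,R4,R5,R6}
Step 7: commit R2 -> on_hand[A=39 B=25 C=21 D=52] avail[A=32 B=25 C=2 D=46] open={R1,R3,R4,R5,R6}
Step 8: reserve R7 C 2 -> on_hand[A=39 B=25 C=21 D=52] avail[A=32 B=25 C=0 D=46] open={R1,R3,R4,R5,R6,R7}
Step 9: commit R7 -> on_hand[A=39 B=25 C=19 D=52] avail[A=32 B=25 C=0 D=46] open={R1,R3,R4,R5,R6}
Step 10: commit R4 -> on_hand[A=39 B=25 C=10 D=52] avail[A=32 B=25 C=0 D=46] open={R1,R3,R5,R6}
Step 11: cancel R6 -> on_hand[A=39 B=25 C=10 D=52] avail[A=32 B=25 C=1 D=46] open={R1,R3,R5}
Final available[B] = 25

Answer: 25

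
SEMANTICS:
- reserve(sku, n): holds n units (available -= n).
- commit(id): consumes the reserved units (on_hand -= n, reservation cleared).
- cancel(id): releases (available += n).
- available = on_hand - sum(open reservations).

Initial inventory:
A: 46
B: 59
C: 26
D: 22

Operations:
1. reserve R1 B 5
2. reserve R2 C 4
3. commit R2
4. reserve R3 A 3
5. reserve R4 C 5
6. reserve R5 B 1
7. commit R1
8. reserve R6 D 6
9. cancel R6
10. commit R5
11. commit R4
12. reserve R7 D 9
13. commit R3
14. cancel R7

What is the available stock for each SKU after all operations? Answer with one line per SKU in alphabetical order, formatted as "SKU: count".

Step 1: reserve R1 B 5 -> on_hand[A=46 B=59 C=26 D=22] avail[A=46 B=54 C=26 D=22] open={R1}
Step 2: reserve R2 C 4 -> on_hand[A=46 B=59 C=26 D=22] avail[A=46 B=54 C=22 D=22] open={R1,R2}
Step 3: commit R2 -> on_hand[A=46 B=59 C=22 D=22] avail[A=46 B=54 C=22 D=22] open={R1}
Step 4: reserve R3 A 3 -> on_hand[A=46 B=59 C=22 D=22] avail[A=43 B=54 C=22 D=22] open={R1,R3}
Step 5: reserve R4 C 5 -> on_hand[A=46 B=59 C=22 D=22] avail[A=43 B=54 C=17 D=22] open={R1,R3,R4}
Step 6: reserve R5 B 1 -> on_hand[A=46 B=59 C=22 D=22] avail[A=43 B=53 C=17 D=22] open={R1,R3,R4,R5}
Step 7: commit R1 -> on_hand[A=46 B=54 C=22 D=22] avail[A=43 B=53 C=17 D=22] open={R3,R4,R5}
Step 8: reserve R6 D 6 -> on_hand[A=46 B=54 C=22 D=22] avail[A=43 B=53 C=17 D=16] open={R3,R4,R5,R6}
Step 9: cancel R6 -> on_hand[A=46 B=54 C=22 D=22] avail[A=43 B=53 C=17 D=22] open={R3,R4,R5}
Step 10: commit R5 -> on_hand[A=46 B=53 C=22 D=22] avail[A=43 B=53 C=17 D=22] open={R3,R4}
Step 11: commit R4 -> on_hand[A=46 B=53 C=17 D=22] avail[A=43 B=53 C=17 D=22] open={R3}
Step 12: reserve R7 D 9 -> on_hand[A=46 B=53 C=17 D=22] avail[A=43 B=53 C=17 D=13] open={R3,R7}
Step 13: commit R3 -> on_hand[A=43 B=53 C=17 D=22] avail[A=43 B=53 C=17 D=13] open={R7}
Step 14: cancel R7 -> on_hand[A=43 B=53 C=17 D=22] avail[A=43 B=53 C=17 D=22] open={}

Answer: A: 43
B: 53
C: 17
D: 22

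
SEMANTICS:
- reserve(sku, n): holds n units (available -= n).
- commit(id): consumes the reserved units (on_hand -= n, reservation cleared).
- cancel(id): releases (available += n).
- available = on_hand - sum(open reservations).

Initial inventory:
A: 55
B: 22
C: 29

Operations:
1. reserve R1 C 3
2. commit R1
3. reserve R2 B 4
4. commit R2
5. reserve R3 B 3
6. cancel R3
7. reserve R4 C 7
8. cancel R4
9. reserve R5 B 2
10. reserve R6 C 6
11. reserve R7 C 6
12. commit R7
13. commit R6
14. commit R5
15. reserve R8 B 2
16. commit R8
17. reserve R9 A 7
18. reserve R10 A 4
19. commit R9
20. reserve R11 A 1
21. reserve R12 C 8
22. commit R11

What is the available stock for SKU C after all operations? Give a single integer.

Step 1: reserve R1 C 3 -> on_hand[A=55 B=22 C=29] avail[A=55 B=22 C=26] open={R1}
Step 2: commit R1 -> on_hand[A=55 B=22 C=26] avail[A=55 B=22 C=26] open={}
Step 3: reserve R2 B 4 -> on_hand[A=55 B=22 C=26] avail[A=55 B=18 C=26] open={R2}
Step 4: commit R2 -> on_hand[A=55 B=18 C=26] avail[A=55 B=18 C=26] open={}
Step 5: reserve R3 B 3 -> on_hand[A=55 B=18 C=26] avail[A=55 B=15 C=26] open={R3}
Step 6: cancel R3 -> on_hand[A=55 B=18 C=26] avail[A=55 B=18 C=26] open={}
Step 7: reserve R4 C 7 -> on_hand[A=55 B=18 C=26] avail[A=55 B=18 C=19] open={R4}
Step 8: cancel R4 -> on_hand[A=55 B=18 C=26] avail[A=55 B=18 C=26] open={}
Step 9: reserve R5 B 2 -> on_hand[A=55 B=18 C=26] avail[A=55 B=16 C=26] open={R5}
Step 10: reserve R6 C 6 -> on_hand[A=55 B=18 C=26] avail[A=55 B=16 C=20] open={R5,R6}
Step 11: reserve R7 C 6 -> on_hand[A=55 B=18 C=26] avail[A=55 B=16 C=14] open={R5,R6,R7}
Step 12: commit R7 -> on_hand[A=55 B=18 C=20] avail[A=55 B=16 C=14] open={R5,R6}
Step 13: commit R6 -> on_hand[A=55 B=18 C=14] avail[A=55 B=16 C=14] open={R5}
Step 14: commit R5 -> on_hand[A=55 B=16 C=14] avail[A=55 B=16 C=14] open={}
Step 15: reserve R8 B 2 -> on_hand[A=55 B=16 C=14] avail[A=55 B=14 C=14] open={R8}
Step 16: commit R8 -> on_hand[A=55 B=14 C=14] avail[A=55 B=14 C=14] open={}
Step 17: reserve R9 A 7 -> on_hand[A=55 B=14 C=14] avail[A=48 B=14 C=14] open={R9}
Step 18: reserve R10 A 4 -> on_hand[A=55 B=14 C=14] avail[A=44 B=14 C=14] open={R10,R9}
Step 19: commit R9 -> on_hand[A=48 B=14 C=14] avail[A=44 B=14 C=14] open={R10}
Step 20: reserve R11 A 1 -> on_hand[A=48 B=14 C=14] avail[A=43 B=14 C=14] open={R10,R11}
Step 21: reserve R12 C 8 -> on_hand[A=48 B=14 C=14] avail[A=43 B=14 C=6] open={R10,R11,R12}
Step 22: commit R11 -> on_hand[A=47 B=14 C=14] avail[A=43 B=14 C=6] open={R10,R12}
Final available[C] = 6

Answer: 6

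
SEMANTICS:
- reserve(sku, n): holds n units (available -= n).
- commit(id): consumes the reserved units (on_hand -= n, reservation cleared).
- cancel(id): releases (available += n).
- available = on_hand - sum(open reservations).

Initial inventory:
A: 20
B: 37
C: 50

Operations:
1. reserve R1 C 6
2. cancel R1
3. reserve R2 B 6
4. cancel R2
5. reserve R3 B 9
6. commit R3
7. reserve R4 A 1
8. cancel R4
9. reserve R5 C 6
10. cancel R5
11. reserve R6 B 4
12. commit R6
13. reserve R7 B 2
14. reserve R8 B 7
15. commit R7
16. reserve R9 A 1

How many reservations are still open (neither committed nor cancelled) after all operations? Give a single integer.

Step 1: reserve R1 C 6 -> on_hand[A=20 B=37 C=50] avail[A=20 B=37 C=44] open={R1}
Step 2: cancel R1 -> on_hand[A=20 B=37 C=50] avail[A=20 B=37 C=50] open={}
Step 3: reserve R2 B 6 -> on_hand[A=20 B=37 C=50] avail[A=20 B=31 C=50] open={R2}
Step 4: cancel R2 -> on_hand[A=20 B=37 C=50] avail[A=20 B=37 C=50] open={}
Step 5: reserve R3 B 9 -> on_hand[A=20 B=37 C=50] avail[A=20 B=28 C=50] open={R3}
Step 6: commit R3 -> on_hand[A=20 B=28 C=50] avail[A=20 B=28 C=50] open={}
Step 7: reserve R4 A 1 -> on_hand[A=20 B=28 C=50] avail[A=19 B=28 C=50] open={R4}
Step 8: cancel R4 -> on_hand[A=20 B=28 C=50] avail[A=20 B=28 C=50] open={}
Step 9: reserve R5 C 6 -> on_hand[A=20 B=28 C=50] avail[A=20 B=28 C=44] open={R5}
Step 10: cancel R5 -> on_hand[A=20 B=28 C=50] avail[A=20 B=28 C=50] open={}
Step 11: reserve R6 B 4 -> on_hand[A=20 B=28 C=50] avail[A=20 B=24 C=50] open={R6}
Step 12: commit R6 -> on_hand[A=20 B=24 C=50] avail[A=20 B=24 C=50] open={}
Step 13: reserve R7 B 2 -> on_hand[A=20 B=24 C=50] avail[A=20 B=22 C=50] open={R7}
Step 14: reserve R8 B 7 -> on_hand[A=20 B=24 C=50] avail[A=20 B=15 C=50] open={R7,R8}
Step 15: commit R7 -> on_hand[A=20 B=22 C=50] avail[A=20 B=15 C=50] open={R8}
Step 16: reserve R9 A 1 -> on_hand[A=20 B=22 C=50] avail[A=19 B=15 C=50] open={R8,R9}
Open reservations: ['R8', 'R9'] -> 2

Answer: 2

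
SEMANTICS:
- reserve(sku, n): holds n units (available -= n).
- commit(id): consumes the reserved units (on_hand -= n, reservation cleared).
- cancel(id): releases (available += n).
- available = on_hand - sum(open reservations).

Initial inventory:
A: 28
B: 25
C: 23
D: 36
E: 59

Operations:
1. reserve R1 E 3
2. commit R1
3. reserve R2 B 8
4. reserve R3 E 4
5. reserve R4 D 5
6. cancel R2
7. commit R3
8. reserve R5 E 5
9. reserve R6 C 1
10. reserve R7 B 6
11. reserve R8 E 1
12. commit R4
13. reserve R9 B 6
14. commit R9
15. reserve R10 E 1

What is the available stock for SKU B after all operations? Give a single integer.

Answer: 13

Derivation:
Step 1: reserve R1 E 3 -> on_hand[A=28 B=25 C=23 D=36 E=59] avail[A=28 B=25 C=23 D=36 E=56] open={R1}
Step 2: commit R1 -> on_hand[A=28 B=25 C=23 D=36 E=56] avail[A=28 B=25 C=23 D=36 E=56] open={}
Step 3: reserve R2 B 8 -> on_hand[A=28 B=25 C=23 D=36 E=56] avail[A=28 B=17 C=23 D=36 E=56] open={R2}
Step 4: reserve R3 E 4 -> on_hand[A=28 B=25 C=23 D=36 E=56] avail[A=28 B=17 C=23 D=36 E=52] open={R2,R3}
Step 5: reserve R4 D 5 -> on_hand[A=28 B=25 C=23 D=36 E=56] avail[A=28 B=17 C=23 D=31 E=52] open={R2,R3,R4}
Step 6: cancel R2 -> on_hand[A=28 B=25 C=23 D=36 E=56] avail[A=28 B=25 C=23 D=31 E=52] open={R3,R4}
Step 7: commit R3 -> on_hand[A=28 B=25 C=23 D=36 E=52] avail[A=28 B=25 C=23 D=31 E=52] open={R4}
Step 8: reserve R5 E 5 -> on_hand[A=28 B=25 C=23 D=36 E=52] avail[A=28 B=25 C=23 D=31 E=47] open={R4,R5}
Step 9: reserve R6 C 1 -> on_hand[A=28 B=25 C=23 D=36 E=52] avail[A=28 B=25 C=22 D=31 E=47] open={R4,R5,R6}
Step 10: reserve R7 B 6 -> on_hand[A=28 B=25 C=23 D=36 E=52] avail[A=28 B=19 C=22 D=31 E=47] open={R4,R5,R6,R7}
Step 11: reserve R8 E 1 -> on_hand[A=28 B=25 C=23 D=36 E=52] avail[A=28 B=19 C=22 D=31 E=46] open={R4,R5,R6,R7,R8}
Step 12: commit R4 -> on_hand[A=28 B=25 C=23 D=31 E=52] avail[A=28 B=19 C=22 D=31 E=46] open={R5,R6,R7,R8}
Step 13: reserve R9 B 6 -> on_hand[A=28 B=25 C=23 D=31 E=52] avail[A=28 B=13 C=22 D=31 E=46] open={R5,R6,R7,R8,R9}
Step 14: commit R9 -> on_hand[A=28 B=19 C=23 D=31 E=52] avail[A=28 B=13 C=22 D=31 E=46] open={R5,R6,R7,R8}
Step 15: reserve R10 E 1 -> on_hand[A=28 B=19 C=23 D=31 E=52] avail[A=28 B=13 C=22 D=31 E=45] open={R10,R5,R6,R7,R8}
Final available[B] = 13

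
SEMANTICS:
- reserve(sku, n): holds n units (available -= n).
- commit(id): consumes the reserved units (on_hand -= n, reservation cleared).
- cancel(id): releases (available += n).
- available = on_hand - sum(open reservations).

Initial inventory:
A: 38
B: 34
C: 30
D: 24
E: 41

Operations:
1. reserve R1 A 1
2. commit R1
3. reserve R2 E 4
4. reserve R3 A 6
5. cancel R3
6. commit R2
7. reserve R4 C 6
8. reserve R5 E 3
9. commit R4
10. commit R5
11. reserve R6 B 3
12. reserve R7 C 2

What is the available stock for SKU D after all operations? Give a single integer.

Answer: 24

Derivation:
Step 1: reserve R1 A 1 -> on_hand[A=38 B=34 C=30 D=24 E=41] avail[A=37 B=34 C=30 D=24 E=41] open={R1}
Step 2: commit R1 -> on_hand[A=37 B=34 C=30 D=24 E=41] avail[A=37 B=34 C=30 D=24 E=41] open={}
Step 3: reserve R2 E 4 -> on_hand[A=37 B=34 C=30 D=24 E=41] avail[A=37 B=34 C=30 D=24 E=37] open={R2}
Step 4: reserve R3 A 6 -> on_hand[A=37 B=34 C=30 D=24 E=41] avail[A=31 B=34 C=30 D=24 E=37] open={R2,R3}
Step 5: cancel R3 -> on_hand[A=37 B=34 C=30 D=24 E=41] avail[A=37 B=34 C=30 D=24 E=37] open={R2}
Step 6: commit R2 -> on_hand[A=37 B=34 C=30 D=24 E=37] avail[A=37 B=34 C=30 D=24 E=37] open={}
Step 7: reserve R4 C 6 -> on_hand[A=37 B=34 C=30 D=24 E=37] avail[A=37 B=34 C=24 D=24 E=37] open={R4}
Step 8: reserve R5 E 3 -> on_hand[A=37 B=34 C=30 D=24 E=37] avail[A=37 B=34 C=24 D=24 E=34] open={R4,R5}
Step 9: commit R4 -> on_hand[A=37 B=34 C=24 D=24 E=37] avail[A=37 B=34 C=24 D=24 E=34] open={R5}
Step 10: commit R5 -> on_hand[A=37 B=34 C=24 D=24 E=34] avail[A=37 B=34 C=24 D=24 E=34] open={}
Step 11: reserve R6 B 3 -> on_hand[A=37 B=34 C=24 D=24 E=34] avail[A=37 B=31 C=24 D=24 E=34] open={R6}
Step 12: reserve R7 C 2 -> on_hand[A=37 B=34 C=24 D=24 E=34] avail[A=37 B=31 C=22 D=24 E=34] open={R6,R7}
Final available[D] = 24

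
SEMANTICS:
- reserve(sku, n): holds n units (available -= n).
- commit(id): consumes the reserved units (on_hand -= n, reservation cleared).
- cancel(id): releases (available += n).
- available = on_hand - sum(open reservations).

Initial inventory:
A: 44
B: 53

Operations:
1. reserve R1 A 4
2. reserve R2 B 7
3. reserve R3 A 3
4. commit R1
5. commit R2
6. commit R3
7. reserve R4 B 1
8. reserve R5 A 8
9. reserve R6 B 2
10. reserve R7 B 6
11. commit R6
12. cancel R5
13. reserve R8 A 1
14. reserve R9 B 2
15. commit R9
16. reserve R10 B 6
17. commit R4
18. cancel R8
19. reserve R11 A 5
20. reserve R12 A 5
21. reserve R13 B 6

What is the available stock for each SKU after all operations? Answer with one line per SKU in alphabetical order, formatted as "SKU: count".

Step 1: reserve R1 A 4 -> on_hand[A=44 B=53] avail[A=40 B=53] open={R1}
Step 2: reserve R2 B 7 -> on_hand[A=44 B=53] avail[A=40 B=46] open={R1,R2}
Step 3: reserve R3 A 3 -> on_hand[A=44 B=53] avail[A=37 B=46] open={R1,R2,R3}
Step 4: commit R1 -> on_hand[A=40 B=53] avail[A=37 B=46] open={R2,R3}
Step 5: commit R2 -> on_hand[A=40 B=46] avail[A=37 B=46] open={R3}
Step 6: commit R3 -> on_hand[A=37 B=46] avail[A=37 B=46] open={}
Step 7: reserve R4 B 1 -> on_hand[A=37 B=46] avail[A=37 B=45] open={R4}
Step 8: reserve R5 A 8 -> on_hand[A=37 B=46] avail[A=29 B=45] open={R4,R5}
Step 9: reserve R6 B 2 -> on_hand[A=37 B=46] avail[A=29 B=43] open={R4,R5,R6}
Step 10: reserve R7 B 6 -> on_hand[A=37 B=46] avail[A=29 B=37] open={R4,R5,R6,R7}
Step 11: commit R6 -> on_hand[A=37 B=44] avail[A=29 B=37] open={R4,R5,R7}
Step 12: cancel R5 -> on_hand[A=37 B=44] avail[A=37 B=37] open={R4,R7}
Step 13: reserve R8 A 1 -> on_hand[A=37 B=44] avail[A=36 B=37] open={R4,R7,R8}
Step 14: reserve R9 B 2 -> on_hand[A=37 B=44] avail[A=36 B=35] open={R4,R7,R8,R9}
Step 15: commit R9 -> on_hand[A=37 B=42] avail[A=36 B=35] open={R4,R7,R8}
Step 16: reserve R10 B 6 -> on_hand[A=37 B=42] avail[A=36 B=29] open={R10,R4,R7,R8}
Step 17: commit R4 -> on_hand[A=37 B=41] avail[A=36 B=29] open={R10,R7,R8}
Step 18: cancel R8 -> on_hand[A=37 B=41] avail[A=37 B=29] open={R10,R7}
Step 19: reserve R11 A 5 -> on_hand[A=37 B=41] avail[A=32 B=29] open={R10,R11,R7}
Step 20: reserve R12 A 5 -> on_hand[A=37 B=41] avail[A=27 B=29] open={R10,R11,R12,R7}
Step 21: reserve R13 B 6 -> on_hand[A=37 B=41] avail[A=27 B=23] open={R10,R11,R12,R13,R7}

Answer: A: 27
B: 23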